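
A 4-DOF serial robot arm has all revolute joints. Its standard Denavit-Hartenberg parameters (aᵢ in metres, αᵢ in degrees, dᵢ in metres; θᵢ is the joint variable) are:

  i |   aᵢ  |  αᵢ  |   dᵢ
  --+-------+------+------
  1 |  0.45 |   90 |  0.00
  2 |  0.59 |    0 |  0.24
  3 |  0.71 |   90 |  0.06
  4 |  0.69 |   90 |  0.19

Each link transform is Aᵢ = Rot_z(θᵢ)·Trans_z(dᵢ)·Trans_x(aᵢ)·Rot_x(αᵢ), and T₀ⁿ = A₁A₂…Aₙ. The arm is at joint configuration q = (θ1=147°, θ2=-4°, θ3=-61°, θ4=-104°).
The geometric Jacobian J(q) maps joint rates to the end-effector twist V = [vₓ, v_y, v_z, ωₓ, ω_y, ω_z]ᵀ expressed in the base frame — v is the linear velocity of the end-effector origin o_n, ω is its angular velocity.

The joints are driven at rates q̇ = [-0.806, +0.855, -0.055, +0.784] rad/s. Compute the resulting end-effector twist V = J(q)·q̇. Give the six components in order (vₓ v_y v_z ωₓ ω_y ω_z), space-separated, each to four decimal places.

-0.4396 1.1826 0.0734 1.0316 0.2839 -1.1373

o_n = [-1.1203, 0.2870, -0.6136]
J₁: ẑ×o_n = [-0.2870, -1.1203, 0.0000], ω = ẑ
J2: z=[0.5446, 0.8387, 0.0000] o=[-0.3774, 0.2451, 0.0000] → [-0.5146, 0.3342, 0.6459, 0.5446, 0.8387, 0.0000]
J3: z=[0.5446, 0.8387, 0.0000] o=[-0.7403, 0.7669, -0.0412] → [-0.4801, 0.3118, 0.0573, 0.5446, 0.8387, 0.0000]
J4: z=[0.7601, -0.4936, -0.4226] o=[-0.9593, 0.9807, -0.6846] → [-0.3282, 0.0141, -0.6068, 0.7601, -0.4936, -0.4226]
V = J·q̇ = [-0.4396, 1.1826, 0.0734, 1.0316, 0.2839, -1.1373]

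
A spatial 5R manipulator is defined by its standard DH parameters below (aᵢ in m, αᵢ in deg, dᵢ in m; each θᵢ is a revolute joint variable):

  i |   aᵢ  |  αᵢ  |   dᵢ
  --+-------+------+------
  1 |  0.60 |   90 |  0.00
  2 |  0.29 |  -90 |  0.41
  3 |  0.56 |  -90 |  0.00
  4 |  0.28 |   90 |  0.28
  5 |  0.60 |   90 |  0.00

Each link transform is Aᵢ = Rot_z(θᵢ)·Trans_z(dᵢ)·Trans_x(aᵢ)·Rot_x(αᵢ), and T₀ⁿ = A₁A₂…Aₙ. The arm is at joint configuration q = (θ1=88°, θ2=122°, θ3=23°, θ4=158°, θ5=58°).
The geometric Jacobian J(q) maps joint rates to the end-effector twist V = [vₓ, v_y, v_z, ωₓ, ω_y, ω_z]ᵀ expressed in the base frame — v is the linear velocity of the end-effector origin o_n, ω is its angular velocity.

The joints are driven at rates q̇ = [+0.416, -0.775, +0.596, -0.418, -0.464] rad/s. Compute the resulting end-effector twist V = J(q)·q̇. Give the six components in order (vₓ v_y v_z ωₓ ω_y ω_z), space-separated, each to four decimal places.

0.0507 0.4816 -0.3999 -0.3526 -0.8603 -0.1250

o_n = [-0.2903, 0.8075, 0.1076]
J₁: ẑ×o_n = [-0.8075, -0.2903, 0.0000], ω = ẑ
J2: z=[0.9994, -0.0349, 0.0000] o=[0.0209, 0.5996, 0.0000] → [-0.0038, -0.1075, 0.1969, 0.9994, -0.0349, 0.0000]
J3: z=[-0.0296, -0.8475, -0.5299] o=[0.4253, 0.4317, 0.2459] → [0.3164, 0.3751, -0.6176, -0.0296, -0.8475, -0.5299]
J4: z=[-0.9127, 0.2391, -0.3314] o=[0.1971, 0.1664, 0.6831] → [0.0749, -0.3637, -0.4687, -0.9127, 0.2391, -0.3314]
J5: z=[-0.1252, 0.6083, 0.7838] o=[0.0505, 0.4452, 0.4432] → [-0.4881, -0.3091, 0.1619, -0.1252, 0.6083, 0.7838]
V = J·q̇ = [0.0507, 0.4816, -0.3999, -0.3526, -0.8603, -0.1250]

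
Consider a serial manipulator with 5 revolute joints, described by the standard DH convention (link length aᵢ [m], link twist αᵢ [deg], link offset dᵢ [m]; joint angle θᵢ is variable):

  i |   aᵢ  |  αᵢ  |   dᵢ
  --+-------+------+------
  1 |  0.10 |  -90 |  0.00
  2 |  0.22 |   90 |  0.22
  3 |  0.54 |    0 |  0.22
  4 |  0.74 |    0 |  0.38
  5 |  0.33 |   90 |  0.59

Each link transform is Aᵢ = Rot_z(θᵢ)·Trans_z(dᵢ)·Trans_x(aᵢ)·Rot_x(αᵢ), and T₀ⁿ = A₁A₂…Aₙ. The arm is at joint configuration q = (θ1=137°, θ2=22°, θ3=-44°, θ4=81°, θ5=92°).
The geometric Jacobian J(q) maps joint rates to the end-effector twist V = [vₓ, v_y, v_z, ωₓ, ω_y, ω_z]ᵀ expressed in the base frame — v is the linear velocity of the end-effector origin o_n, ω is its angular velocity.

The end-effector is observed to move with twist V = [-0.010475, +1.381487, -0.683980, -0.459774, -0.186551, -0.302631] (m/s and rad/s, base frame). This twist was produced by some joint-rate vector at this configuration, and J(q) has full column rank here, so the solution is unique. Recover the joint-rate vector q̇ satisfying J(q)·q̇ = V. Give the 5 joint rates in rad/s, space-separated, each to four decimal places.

o_n = [-1.4445, 0.5995, 0.7318]
J₁: ẑ×o_n = [-0.5995, -1.4445, 0.0000], ω = ẑ
J2: z=[-0.6820, -0.7314, 0.0000] o=[-0.0731, 0.0682, 0.0000] → [-0.5352, 0.4991, -1.3653, -0.6820, -0.7314, 0.0000]
J3: z=[-0.2740, 0.2555, 0.9272] o=[-0.3724, 0.0464, -0.0824] → [-0.3048, -0.7710, 0.1224, -0.2740, 0.2555, 0.9272]
J4: z=[-0.2740, 0.2555, 0.9272] o=[-0.4402, 0.6226, -0.0239] → [0.2145, -0.7241, 0.2629, -0.2740, 0.2555, 0.9272]
J5: z=[-0.2740, 0.2555, 0.9272] o=[-1.2488, 0.7677, 0.1070] → [0.3155, -0.0103, 0.0961, -0.2740, 0.2555, 0.9272]
q̇ = J⁺·V = [-0.8200, 0.4500, 0.8470, -0.8720, 0.5830]

-0.8200 0.4500 0.8470 -0.8720 0.5830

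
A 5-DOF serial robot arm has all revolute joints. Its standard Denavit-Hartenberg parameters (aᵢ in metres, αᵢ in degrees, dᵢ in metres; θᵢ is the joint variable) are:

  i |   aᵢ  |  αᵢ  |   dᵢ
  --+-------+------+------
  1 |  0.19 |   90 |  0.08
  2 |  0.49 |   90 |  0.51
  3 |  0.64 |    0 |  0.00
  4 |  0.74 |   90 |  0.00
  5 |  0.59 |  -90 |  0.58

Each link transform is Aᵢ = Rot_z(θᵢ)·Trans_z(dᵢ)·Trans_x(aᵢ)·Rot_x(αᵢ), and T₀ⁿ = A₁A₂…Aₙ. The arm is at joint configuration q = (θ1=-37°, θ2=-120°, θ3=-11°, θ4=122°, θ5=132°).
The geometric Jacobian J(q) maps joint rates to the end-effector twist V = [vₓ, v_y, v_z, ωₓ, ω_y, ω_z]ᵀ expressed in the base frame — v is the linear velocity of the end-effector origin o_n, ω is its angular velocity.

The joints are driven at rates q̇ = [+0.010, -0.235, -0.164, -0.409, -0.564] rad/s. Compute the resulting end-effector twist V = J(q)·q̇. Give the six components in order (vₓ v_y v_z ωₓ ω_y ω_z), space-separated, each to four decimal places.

-0.3717 0.4078 0.2121 0.8696 -0.1080 0.1795

o_n = [-1.3173, -0.1568, -1.0310]
J₁: ẑ×o_n = [0.1568, -1.3173, 0.0000], ω = ẑ
J2: z=[-0.6018, -0.7986, 0.0000] o=[0.1517, -0.1143, 0.0800] → [0.8873, -0.6686, -1.1477, -0.6018, -0.7986, 0.0000]
J3: z=[-0.6916, 0.5212, 0.5000] o=[-0.3509, -0.3742, -0.3444] → [-0.4666, -0.9582, 0.3534, -0.6916, 0.5212, 0.5000]
J4: z=[-0.6916, 0.5212, 0.5000] o=[-0.5282, -0.0876, -0.8884] → [-0.0397, -0.4932, 0.4591, -0.6916, 0.5212, 0.5000]
J5: z=[-0.5885, -0.0053, -0.8085] o=[-0.8381, -0.7192, -0.6588] → [0.4566, 0.1684, -0.3335, -0.5885, -0.0053, -0.8085]
V = J·q̇ = [-0.3717, 0.4078, 0.2121, 0.8696, -0.1080, 0.1795]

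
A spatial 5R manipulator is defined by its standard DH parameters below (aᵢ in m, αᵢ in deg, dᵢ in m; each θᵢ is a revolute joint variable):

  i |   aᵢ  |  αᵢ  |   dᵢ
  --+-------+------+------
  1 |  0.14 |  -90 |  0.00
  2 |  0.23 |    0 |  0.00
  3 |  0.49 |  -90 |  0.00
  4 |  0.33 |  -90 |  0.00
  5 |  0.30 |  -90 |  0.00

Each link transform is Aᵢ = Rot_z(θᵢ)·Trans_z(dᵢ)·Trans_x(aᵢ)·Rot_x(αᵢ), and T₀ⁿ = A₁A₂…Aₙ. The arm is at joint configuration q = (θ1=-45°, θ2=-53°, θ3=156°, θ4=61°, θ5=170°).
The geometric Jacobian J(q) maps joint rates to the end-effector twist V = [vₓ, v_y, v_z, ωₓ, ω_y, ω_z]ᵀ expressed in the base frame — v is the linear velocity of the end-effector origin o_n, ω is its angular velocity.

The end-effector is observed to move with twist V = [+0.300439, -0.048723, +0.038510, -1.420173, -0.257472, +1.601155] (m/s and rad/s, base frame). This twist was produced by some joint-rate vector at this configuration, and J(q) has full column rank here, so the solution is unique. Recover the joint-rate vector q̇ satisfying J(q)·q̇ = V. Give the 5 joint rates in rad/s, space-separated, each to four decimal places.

o_n = [0.1308, -0.1735, -0.3218]
J₁: ẑ×o_n = [0.1735, 0.1308, -0.0000], ω = ẑ
J2: z=[0.7071, 0.7071, 0.0000] o=[0.0990, -0.0990, 0.0000] → [-0.2275, 0.2275, -0.0752, 0.7071, 0.7071, 0.0000]
J3: z=[0.7071, 0.7071, 0.0000] o=[0.1969, -0.1969, 0.1837] → [-0.3574, 0.3574, 0.0632, 0.7071, 0.7071, 0.0000]
J4: z=[-0.6890, 0.6890, 0.2250] o=[0.1189, -0.1189, -0.2938] → [-0.0070, -0.0167, 0.0295, -0.6890, 0.6890, 0.2250]
J5: z=[-0.2037, -0.4819, 0.8522] o=[-0.1106, -0.2976, -0.4496] → [-0.1673, 0.2318, 0.0911, -0.2037, -0.4819, 0.8522]
q̇ = J⁺·V = [0.7480, 0.0410, -0.8690, 0.9930, 0.7390]

0.7480 0.0410 -0.8690 0.9930 0.7390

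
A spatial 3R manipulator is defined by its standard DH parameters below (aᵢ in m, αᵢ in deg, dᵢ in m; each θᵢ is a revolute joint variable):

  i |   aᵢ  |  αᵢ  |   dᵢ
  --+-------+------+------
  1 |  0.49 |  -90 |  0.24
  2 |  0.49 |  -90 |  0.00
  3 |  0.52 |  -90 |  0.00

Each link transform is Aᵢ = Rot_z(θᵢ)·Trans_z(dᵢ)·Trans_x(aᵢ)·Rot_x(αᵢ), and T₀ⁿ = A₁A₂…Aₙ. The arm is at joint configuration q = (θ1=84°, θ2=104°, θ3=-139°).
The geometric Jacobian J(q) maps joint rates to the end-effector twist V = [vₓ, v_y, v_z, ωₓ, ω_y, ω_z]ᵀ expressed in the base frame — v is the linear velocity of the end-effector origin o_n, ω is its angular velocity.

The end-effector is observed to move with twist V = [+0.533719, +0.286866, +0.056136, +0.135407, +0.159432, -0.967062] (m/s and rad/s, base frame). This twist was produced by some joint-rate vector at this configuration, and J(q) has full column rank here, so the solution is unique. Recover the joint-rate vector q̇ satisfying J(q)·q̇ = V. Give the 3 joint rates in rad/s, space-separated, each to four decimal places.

o_n = [-0.2905, 0.4995, 0.1453]
J₁: ẑ×o_n = [-0.4995, -0.2905, 0.0000], ω = ẑ
J2: z=[-0.9945, 0.1045, 0.0000] o=[0.0512, 0.4873, 0.2400] → [-0.0099, -0.0941, 0.0236, -0.9945, 0.1045, 0.0000]
J3: z=[-0.1014, -0.9650, 0.2419] o=[0.0388, 0.3694, -0.2354] → [-0.3989, -0.0411, -0.3310, -0.1014, -0.9650, 0.2419]
q̇ = J⁺·V = [-0.9240, -0.1180, -0.1780]

-0.9240 -0.1180 -0.1780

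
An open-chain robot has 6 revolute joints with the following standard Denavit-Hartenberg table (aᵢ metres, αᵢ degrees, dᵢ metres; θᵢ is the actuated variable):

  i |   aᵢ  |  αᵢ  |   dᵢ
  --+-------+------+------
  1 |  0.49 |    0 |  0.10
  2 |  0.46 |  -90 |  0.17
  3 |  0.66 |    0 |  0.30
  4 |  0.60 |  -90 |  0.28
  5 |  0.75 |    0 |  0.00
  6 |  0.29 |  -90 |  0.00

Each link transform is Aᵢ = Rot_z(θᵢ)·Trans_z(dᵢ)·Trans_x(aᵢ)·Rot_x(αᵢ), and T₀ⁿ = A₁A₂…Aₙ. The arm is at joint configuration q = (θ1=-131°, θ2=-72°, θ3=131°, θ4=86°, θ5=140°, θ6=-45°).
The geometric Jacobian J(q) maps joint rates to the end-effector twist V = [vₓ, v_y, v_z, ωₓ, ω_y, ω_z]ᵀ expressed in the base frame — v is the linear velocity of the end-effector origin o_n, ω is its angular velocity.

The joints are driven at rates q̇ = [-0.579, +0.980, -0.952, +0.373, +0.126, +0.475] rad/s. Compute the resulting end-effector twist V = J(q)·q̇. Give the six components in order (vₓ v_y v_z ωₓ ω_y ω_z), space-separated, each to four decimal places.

o_n = [-0.2716, -0.1835, -0.2280]
J₁: ẑ×o_n = [0.1835, -0.2716, 0.0000], ω = ẑ
J2: z=[0.0000, 0.0000, 1.0000] o=[-0.3215, -0.3698, 0.1000] → [-0.1863, 0.0499, 0.0000, 0.0000, 0.0000, 1.0000]
J3: z=[-0.3907, -0.9205, 0.0000] o=[-0.7449, -0.1901, 0.2700] → [0.4584, -0.1946, 0.4332, -0.3907, -0.9205, 0.0000]
J4: z=[-0.3907, -0.9205, 0.0000] o=[-0.4635, -0.6354, -0.2281] → [-0.0001, 0.0000, 0.0002, -0.3907, -0.9205, 0.0000]
J5: z=[-0.5540, 0.2351, 0.7986] o=[-0.1319, -1.0804, 0.1330] → [-0.8012, -0.3115, -0.4640, -0.5540, 0.2351, 0.7986]
J6: z=[-0.5540, 0.2351, 0.7986] o=[-0.3659, -0.4573, -0.2128] → [-0.2223, 0.0669, -0.1739, -0.5540, 0.2351, 0.7986]
V = J·q̇ = [-0.9318, 0.3839, -0.5534, -0.1067, 0.6743, 0.8810]

-0.9318 0.3839 -0.5534 -0.1067 0.6743 0.8810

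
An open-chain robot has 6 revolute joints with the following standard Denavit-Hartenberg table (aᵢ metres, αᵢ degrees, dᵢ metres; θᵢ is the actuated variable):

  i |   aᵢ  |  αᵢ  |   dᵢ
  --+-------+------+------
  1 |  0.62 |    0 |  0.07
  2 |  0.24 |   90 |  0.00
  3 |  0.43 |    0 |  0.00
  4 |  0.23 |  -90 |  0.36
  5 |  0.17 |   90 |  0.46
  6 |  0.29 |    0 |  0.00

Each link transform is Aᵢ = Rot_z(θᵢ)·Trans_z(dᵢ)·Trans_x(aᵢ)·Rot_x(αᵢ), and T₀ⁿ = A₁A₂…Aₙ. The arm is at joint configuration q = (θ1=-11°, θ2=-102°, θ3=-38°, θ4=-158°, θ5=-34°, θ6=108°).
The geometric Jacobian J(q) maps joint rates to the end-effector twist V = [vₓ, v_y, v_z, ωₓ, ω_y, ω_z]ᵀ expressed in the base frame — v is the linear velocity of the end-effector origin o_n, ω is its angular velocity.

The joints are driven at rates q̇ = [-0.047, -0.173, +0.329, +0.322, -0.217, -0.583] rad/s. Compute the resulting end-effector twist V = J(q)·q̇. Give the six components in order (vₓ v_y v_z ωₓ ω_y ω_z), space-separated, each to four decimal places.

-0.2263 -0.2304 -0.2224 -0.0553 0.2989 0.0785

o_n = [0.2003, -0.0437, -0.8203]
J₁: ẑ×o_n = [0.0437, 0.2003, -0.0000], ω = ẑ
J2: z=[0.0000, 0.0000, 1.0000] o=[0.6086, -0.1183, 0.0700] → [-0.0746, -0.4083, 0.0000, 0.0000, 0.0000, 1.0000]
J3: z=[-0.9205, 0.3907, 0.0000] o=[0.5148, -0.3392, 0.0700] → [-0.3479, -0.8195, -0.1491, -0.9205, 0.3907, 0.0000]
J4: z=[-0.9205, 0.3907, 0.0000] o=[0.3824, -0.6511, -0.1947] → [-0.2444, -0.5758, -0.4880, -0.9205, 0.3907, 0.0000]
J5: z=[0.1077, 0.2537, -0.9613] o=[0.1374, -0.3070, -0.1313] → [0.0782, 0.0137, 0.0124, 0.1077, 0.2537, -0.9613]
J6: z=[-0.9732, -0.1709, -0.1541] o=[0.1524, -0.0284, -0.5347] → [0.0464, -0.2853, 0.0231, -0.9732, -0.1709, -0.1541]
V = J·q̇ = [-0.2263, -0.2304, -0.2224, -0.0553, 0.2989, 0.0785]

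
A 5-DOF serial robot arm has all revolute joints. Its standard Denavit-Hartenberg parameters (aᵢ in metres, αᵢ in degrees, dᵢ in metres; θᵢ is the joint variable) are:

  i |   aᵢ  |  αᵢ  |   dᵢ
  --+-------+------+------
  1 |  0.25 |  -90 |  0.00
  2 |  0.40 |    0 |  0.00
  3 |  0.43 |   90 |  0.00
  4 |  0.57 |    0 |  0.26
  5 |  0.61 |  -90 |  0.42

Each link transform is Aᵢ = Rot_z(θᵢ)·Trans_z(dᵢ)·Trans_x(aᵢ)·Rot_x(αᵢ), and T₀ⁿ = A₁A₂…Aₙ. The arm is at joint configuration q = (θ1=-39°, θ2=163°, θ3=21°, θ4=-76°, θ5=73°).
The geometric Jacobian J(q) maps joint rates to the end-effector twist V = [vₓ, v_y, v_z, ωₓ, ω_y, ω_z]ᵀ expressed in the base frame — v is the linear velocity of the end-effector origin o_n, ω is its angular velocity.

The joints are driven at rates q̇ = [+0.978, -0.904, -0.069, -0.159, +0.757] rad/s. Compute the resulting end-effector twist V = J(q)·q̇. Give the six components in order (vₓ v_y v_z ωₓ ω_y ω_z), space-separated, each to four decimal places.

0.4130 -1.5981 -1.5392 -0.6447 -0.7299 0.3815

o_n = [-1.4205, 0.3976, -0.7132]
J₁: ẑ×o_n = [-0.3976, -1.4205, 0.0000], ω = ẑ
J2: z=[0.6293, 0.7771, 0.0000] o=[0.1943, -0.1573, 0.0000] → [-0.5542, 0.4488, 1.6041, 0.6293, 0.7771, 0.0000]
J3: z=[0.6293, 0.7771, 0.0000] o=[-0.1030, 0.0834, -0.1169] → [-0.4634, 0.3752, 1.2216, 0.6293, 0.7771, 0.0000]
J4: z=[-0.0542, 0.0439, -0.9976] o=[-0.4363, 0.3533, -0.0870] → [0.0166, 0.9478, 0.0408, -0.0542, 0.0439, -0.9976]
J5: z=[-0.0542, 0.0439, -0.9976] o=[-0.9054, 0.0215, -0.3367] → [0.3586, 0.4935, 0.0022, -0.0542, 0.0439, -0.9976]
V = J·q̇ = [0.4130, -1.5981, -1.5392, -0.6447, -0.7299, 0.3815]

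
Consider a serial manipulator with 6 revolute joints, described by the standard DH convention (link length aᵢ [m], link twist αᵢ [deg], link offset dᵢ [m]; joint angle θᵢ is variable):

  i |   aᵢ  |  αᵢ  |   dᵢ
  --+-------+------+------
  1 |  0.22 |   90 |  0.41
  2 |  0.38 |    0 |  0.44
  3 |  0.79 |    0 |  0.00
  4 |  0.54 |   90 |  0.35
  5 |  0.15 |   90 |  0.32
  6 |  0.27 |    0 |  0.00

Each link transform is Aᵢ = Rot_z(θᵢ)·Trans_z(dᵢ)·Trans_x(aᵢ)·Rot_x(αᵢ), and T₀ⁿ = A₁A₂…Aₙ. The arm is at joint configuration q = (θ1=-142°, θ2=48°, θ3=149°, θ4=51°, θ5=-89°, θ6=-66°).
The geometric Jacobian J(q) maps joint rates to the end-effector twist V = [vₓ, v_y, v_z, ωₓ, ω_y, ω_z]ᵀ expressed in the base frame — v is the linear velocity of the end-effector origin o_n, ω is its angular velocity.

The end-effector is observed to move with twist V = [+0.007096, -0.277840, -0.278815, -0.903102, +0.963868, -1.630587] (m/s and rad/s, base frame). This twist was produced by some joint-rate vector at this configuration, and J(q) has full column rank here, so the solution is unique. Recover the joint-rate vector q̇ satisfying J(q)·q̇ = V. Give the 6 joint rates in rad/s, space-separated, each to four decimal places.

-0.7460 0.9010 -0.5950 0.9960 -0.4410 -0.7760

o_n = [0.1095, 0.7584, -0.0160]
J₁: ẑ×o_n = [-0.7584, 0.1095, 0.0000], ω = ẑ
J2: z=[-0.6157, 0.7880, 0.0000] o=[-0.1734, -0.1354, 0.4100] → [-0.3357, -0.2623, -0.7732, -0.6157, 0.7880, 0.0000]
J3: z=[-0.6157, 0.7880, 0.0000] o=[-0.6446, 0.0547, 0.6924] → [-0.5582, -0.4361, -1.0275, -0.6157, 0.7880, 0.0000]
J4: z=[-0.6157, 0.7880, 0.0000] o=[-0.0493, 0.5199, 0.4614] → [-0.3762, -0.2939, -0.2720, -0.6157, 0.7880, 0.0000]
J5: z=[0.7306, 0.5708, 0.3746] o=[-0.1054, 0.9202, -0.0393] → [0.0739, 0.0635, -0.2409, 0.7306, 0.5708, 0.3746]
J6: z=[-0.2844, -0.2443, 0.9270] o=[0.2215, 0.9853, 0.0782] → [0.2333, -0.1307, 0.0371, -0.2844, -0.2443, 0.9270]
q̇ = J⁺·V = [-0.7460, 0.9010, -0.5950, 0.9960, -0.4410, -0.7760]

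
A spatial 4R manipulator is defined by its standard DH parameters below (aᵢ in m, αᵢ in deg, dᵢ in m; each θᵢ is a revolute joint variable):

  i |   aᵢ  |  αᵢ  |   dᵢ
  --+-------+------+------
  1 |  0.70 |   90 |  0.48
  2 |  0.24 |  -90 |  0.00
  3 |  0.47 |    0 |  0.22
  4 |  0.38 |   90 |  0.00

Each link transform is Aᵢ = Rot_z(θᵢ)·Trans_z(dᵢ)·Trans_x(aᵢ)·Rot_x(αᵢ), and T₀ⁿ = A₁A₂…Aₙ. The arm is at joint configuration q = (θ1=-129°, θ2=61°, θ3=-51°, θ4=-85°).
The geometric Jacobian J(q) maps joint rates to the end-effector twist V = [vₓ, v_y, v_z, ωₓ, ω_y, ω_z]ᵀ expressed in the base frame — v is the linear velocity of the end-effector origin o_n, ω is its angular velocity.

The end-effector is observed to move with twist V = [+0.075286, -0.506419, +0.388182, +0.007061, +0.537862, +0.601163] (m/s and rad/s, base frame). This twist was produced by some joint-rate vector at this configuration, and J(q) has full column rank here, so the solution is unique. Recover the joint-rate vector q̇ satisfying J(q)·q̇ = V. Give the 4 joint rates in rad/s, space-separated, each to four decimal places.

0.3670 0.3330 0.9340 -0.4510

o_n = [-0.8885, -0.0974, 0.8162]
J₁: ẑ×o_n = [0.0974, -0.8885, 0.0000], ω = ẑ
J2: z=[-0.7771, 0.6293, 0.0000] o=[-0.4405, -0.5440, 0.4800] → [0.2116, 0.2613, -0.0652, -0.7771, 0.6293, 0.0000]
J3: z=[0.5504, 0.6797, 0.4848] o=[-0.5137, -0.6344, 0.6899] → [-0.1745, -0.2512, 0.5503, 0.5504, 0.6797, 0.4848]
J4: z=[0.5504, 0.6797, 0.4848] o=[-0.7668, -0.3665, 1.0553] → [-0.2930, 0.0726, 0.2309, 0.5504, 0.6797, 0.4848]
q̇ = J⁺·V = [0.3670, 0.3330, 0.9340, -0.4510]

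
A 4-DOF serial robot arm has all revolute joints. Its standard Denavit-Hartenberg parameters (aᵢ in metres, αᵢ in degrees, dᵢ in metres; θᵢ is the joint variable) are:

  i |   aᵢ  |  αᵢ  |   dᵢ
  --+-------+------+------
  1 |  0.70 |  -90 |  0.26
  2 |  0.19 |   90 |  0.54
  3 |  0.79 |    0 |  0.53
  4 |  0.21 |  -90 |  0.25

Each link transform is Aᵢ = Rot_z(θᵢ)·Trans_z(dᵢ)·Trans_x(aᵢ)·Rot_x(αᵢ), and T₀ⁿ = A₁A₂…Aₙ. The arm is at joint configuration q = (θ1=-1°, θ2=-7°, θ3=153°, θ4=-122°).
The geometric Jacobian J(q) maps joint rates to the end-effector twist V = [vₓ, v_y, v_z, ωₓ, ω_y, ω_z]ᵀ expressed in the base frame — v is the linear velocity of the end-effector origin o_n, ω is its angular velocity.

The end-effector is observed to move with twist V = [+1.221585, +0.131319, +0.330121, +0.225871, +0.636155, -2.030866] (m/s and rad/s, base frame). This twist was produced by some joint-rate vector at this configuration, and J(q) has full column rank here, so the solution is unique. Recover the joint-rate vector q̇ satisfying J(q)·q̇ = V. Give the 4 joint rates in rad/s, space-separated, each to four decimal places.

-0.2820 0.6400 -0.7770 -0.9850

o_n = [0.2911, 1.0019, 0.9935]
J₁: ẑ×o_n = [-1.0019, 0.2911, 0.0000], ω = ẑ
J2: z=[0.0175, 0.9998, 0.0000] o=[0.6999, -0.0122, 0.2600] → [0.7334, -0.0128, 0.4265, 0.0175, 0.9998, 0.0000]
J3: z=[-0.1219, 0.0021, 0.9925] o=[0.8979, 0.5244, 0.2832] → [-0.4724, -0.5157, -0.0569, -0.1219, 0.0021, 0.9925]
J4: z=[-0.1219, 0.0021, 0.9925] o=[0.1410, 0.8963, 0.7234] → [-0.1042, 0.1819, -0.0132, -0.1219, 0.0021, 0.9925]
q̇ = J⁺·V = [-0.2820, 0.6400, -0.7770, -0.9850]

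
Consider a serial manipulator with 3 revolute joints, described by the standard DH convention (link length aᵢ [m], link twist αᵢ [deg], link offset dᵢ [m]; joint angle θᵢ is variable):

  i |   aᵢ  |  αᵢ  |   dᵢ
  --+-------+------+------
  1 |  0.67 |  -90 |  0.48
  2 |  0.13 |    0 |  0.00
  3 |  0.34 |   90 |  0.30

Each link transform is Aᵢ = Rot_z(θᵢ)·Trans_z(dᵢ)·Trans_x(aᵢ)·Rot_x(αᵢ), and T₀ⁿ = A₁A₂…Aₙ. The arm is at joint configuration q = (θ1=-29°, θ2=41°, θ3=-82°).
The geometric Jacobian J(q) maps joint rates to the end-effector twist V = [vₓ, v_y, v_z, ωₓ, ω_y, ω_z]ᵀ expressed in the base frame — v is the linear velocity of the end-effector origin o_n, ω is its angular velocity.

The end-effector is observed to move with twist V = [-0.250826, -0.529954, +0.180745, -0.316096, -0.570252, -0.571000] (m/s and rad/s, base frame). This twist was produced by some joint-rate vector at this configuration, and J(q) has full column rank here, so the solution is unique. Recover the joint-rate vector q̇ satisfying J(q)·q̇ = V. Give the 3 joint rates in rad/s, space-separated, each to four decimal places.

o_n = [1.0417, -0.2344, 0.6178]
J₁: ẑ×o_n = [0.2344, 1.0417, -0.0000], ω = ẑ
J2: z=[0.4848, 0.8746, 0.0000] o=[0.5860, -0.3248, 0.4800] → [0.1205, -0.0668, -0.3547, 0.4848, 0.8746, 0.0000]
J3: z=[0.4848, 0.8746, 0.0000] o=[0.6718, -0.3724, 0.3947] → [0.1951, -0.1081, -0.2566, 0.4848, 0.8746, 0.0000]
q̇ = J⁺·V = [-0.5710, -0.1370, -0.5150]

-0.5710 -0.1370 -0.5150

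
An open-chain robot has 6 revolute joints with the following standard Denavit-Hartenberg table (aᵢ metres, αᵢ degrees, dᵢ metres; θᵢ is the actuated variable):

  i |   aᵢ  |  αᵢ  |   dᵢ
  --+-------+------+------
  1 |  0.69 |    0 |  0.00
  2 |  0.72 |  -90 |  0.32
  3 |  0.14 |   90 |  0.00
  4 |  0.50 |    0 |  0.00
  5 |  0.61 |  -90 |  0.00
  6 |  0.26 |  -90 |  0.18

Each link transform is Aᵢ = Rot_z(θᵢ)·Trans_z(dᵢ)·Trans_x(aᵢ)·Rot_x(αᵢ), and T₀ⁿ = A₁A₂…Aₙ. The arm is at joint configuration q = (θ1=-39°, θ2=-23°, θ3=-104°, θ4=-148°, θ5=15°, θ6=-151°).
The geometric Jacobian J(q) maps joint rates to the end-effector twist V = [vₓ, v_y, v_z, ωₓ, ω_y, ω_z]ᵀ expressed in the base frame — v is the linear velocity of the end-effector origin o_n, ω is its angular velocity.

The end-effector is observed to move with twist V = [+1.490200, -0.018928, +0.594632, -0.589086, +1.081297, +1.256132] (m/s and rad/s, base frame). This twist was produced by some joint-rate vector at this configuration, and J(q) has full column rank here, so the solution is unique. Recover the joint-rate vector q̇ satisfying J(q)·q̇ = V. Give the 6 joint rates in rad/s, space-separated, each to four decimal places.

0.8090 0.7790 -0.0350 0.3610 0.9140 -0.0330

o_n = [0.2744, -1.3636, -0.1115]
J₁: ẑ×o_n = [1.3636, 0.2744, -0.0000], ω = ẑ
J2: z=[0.0000, 0.0000, 1.0000] o=[0.5362, -0.4342, 0.0000] → [0.9294, -0.2619, 0.0000, 0.0000, 0.0000, 1.0000]
J3: z=[0.8829, 0.4695, 0.0000] o=[0.8743, -1.0700, 0.3200] → [-0.2026, 0.3810, 0.0223, 0.8829, 0.4695, 0.0000]
J4: z=[-0.4555, 0.8567, -0.2419] o=[0.8583, -1.0400, 0.4558] → [-0.5644, -0.1172, 0.6477, -0.4555, 0.8567, -0.2419]
J5: z=[-0.4555, 0.8567, -0.2419] o=[0.6726, -1.2550, 0.0444] → [-0.1599, 0.0253, 0.3906, -0.4555, 0.8567, -0.2419]
J6: z=[-0.6852, -0.1640, 0.7096] o=[0.3259, -1.5533, -0.3592] → [-0.1752, 0.1332, -0.1384, -0.6852, -0.1640, 0.7096]
q̇ = J⁺·V = [0.8090, 0.7790, -0.0350, 0.3610, 0.9140, -0.0330]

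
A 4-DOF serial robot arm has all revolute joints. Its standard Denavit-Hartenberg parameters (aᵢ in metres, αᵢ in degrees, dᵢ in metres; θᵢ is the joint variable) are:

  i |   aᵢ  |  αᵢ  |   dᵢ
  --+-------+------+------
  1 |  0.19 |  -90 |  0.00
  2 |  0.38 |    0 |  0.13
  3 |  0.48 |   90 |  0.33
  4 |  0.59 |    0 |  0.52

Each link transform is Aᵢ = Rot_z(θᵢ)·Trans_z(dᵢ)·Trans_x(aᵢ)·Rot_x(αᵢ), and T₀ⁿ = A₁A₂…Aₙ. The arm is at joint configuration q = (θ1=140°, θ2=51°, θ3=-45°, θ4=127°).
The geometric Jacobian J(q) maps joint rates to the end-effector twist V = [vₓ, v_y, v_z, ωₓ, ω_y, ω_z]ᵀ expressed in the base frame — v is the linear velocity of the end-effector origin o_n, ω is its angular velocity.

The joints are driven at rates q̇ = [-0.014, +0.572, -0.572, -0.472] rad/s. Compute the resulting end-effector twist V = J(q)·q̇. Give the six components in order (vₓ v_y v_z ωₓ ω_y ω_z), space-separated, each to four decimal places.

o_n = [-1.0641, -0.3227, 0.2088]
J₁: ẑ×o_n = [0.3227, -1.0641, 0.0000], ω = ẑ
J2: z=[-0.6428, -0.7660, 0.0000] o=[-0.1455, 0.1221, 0.0000] → [-0.1599, 0.1342, -0.4177, -0.6428, -0.7660, 0.0000]
J3: z=[-0.6428, -0.7660, 0.0000] o=[-0.4123, 0.1763, -0.2953] → [-0.3862, 0.3240, -0.1786, -0.6428, -0.7660, 0.0000]
J4: z=[-0.0801, 0.0672, 0.9945] o=[-0.9901, 0.2303, -0.3455] → [0.5872, -0.0292, 0.0493, -0.0801, 0.0672, 0.9945]
V = J·q̇ = [-0.1523, -0.0799, -0.1600, 0.0378, -0.0317, -0.4834]

-0.1523 -0.0799 -0.1600 0.0378 -0.0317 -0.4834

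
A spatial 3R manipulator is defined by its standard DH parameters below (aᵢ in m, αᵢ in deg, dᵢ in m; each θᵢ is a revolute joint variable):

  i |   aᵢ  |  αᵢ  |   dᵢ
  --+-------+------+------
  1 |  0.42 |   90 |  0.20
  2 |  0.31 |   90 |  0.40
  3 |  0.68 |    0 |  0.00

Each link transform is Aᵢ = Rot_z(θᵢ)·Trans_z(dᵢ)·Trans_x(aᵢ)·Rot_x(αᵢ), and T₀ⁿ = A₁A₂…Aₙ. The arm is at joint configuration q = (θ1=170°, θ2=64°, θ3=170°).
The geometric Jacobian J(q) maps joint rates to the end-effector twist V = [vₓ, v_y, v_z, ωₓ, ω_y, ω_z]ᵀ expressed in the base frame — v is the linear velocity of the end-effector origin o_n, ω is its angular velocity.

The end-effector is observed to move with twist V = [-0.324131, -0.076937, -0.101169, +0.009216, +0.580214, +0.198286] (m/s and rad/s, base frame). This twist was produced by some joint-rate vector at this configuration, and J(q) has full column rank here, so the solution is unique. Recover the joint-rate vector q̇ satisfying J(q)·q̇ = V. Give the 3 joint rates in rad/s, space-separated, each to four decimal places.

0.2430 0.5730 0.1020

o_n = [-0.1684, 0.5558, -0.1233]
J₁: ẑ×o_n = [-0.5558, -0.1684, 0.0000], ω = ẑ
J2: z=[0.1736, 0.9848, 0.0000] o=[-0.4136, 0.0729, 0.2000] → [-0.3184, 0.0561, -0.1577, 0.1736, 0.9848, 0.0000]
J3: z=[-0.8851, 0.1561, -0.4384] o=[-0.4780, 0.4905, 0.4786] → [-0.0653, -0.6685, -0.1061, -0.8851, 0.1561, -0.4384]
q̇ = J⁺·V = [0.2430, 0.5730, 0.1020]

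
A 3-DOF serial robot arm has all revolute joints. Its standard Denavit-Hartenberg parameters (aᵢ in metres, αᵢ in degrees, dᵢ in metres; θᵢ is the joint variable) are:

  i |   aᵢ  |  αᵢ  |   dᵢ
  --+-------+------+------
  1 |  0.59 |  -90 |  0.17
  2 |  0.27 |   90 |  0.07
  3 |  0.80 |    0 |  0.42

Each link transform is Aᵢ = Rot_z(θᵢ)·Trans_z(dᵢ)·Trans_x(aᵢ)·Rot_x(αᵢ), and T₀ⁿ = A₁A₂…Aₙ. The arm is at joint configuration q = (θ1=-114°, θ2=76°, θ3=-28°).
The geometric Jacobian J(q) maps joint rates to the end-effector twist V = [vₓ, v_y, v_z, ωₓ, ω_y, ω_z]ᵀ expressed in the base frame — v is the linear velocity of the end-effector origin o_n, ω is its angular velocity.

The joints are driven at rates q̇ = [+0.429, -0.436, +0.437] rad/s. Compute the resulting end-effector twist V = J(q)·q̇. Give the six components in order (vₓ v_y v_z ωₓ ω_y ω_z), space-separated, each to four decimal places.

0.5461 -0.8337 0.1214 -0.5708 -0.2100 0.5347

o_n = [-0.7810, -1.0028, -0.6757]
J₁: ẑ×o_n = [1.0028, -0.7810, 0.0000], ω = ẑ
J2: z=[0.9135, -0.4067, 0.0000] o=[-0.2400, -0.5390, 0.1700] → [0.3440, 0.7726, -0.6437, 0.9135, -0.4067, 0.0000]
J3: z=[-0.3947, -0.8864, 0.2419] o=[-0.2026, -0.6271, -0.0920] → [0.6083, -0.3703, -0.3644, -0.3947, -0.8864, 0.2419]
V = J·q̇ = [0.5461, -0.8337, 0.1214, -0.5708, -0.2100, 0.5347]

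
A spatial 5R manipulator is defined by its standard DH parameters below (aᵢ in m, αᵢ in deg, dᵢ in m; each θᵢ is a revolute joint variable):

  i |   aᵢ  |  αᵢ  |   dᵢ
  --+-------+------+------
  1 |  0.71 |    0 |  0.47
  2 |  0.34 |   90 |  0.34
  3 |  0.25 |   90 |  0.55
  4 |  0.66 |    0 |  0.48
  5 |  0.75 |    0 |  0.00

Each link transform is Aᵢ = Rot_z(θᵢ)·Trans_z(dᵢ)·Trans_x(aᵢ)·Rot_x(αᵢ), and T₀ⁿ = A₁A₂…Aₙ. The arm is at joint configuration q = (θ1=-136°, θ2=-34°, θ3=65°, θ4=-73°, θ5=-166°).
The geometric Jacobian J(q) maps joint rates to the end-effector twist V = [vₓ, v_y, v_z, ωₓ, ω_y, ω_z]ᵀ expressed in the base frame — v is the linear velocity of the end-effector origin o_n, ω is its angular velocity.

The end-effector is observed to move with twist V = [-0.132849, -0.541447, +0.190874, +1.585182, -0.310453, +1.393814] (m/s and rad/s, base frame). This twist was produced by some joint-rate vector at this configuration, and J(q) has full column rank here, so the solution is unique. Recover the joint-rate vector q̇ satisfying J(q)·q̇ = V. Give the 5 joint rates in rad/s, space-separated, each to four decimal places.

o_n = [-1.3951, -0.0788, 0.6585]
J₁: ẑ×o_n = [0.0788, -1.3951, 0.0000], ω = ẑ
J2: z=[0.0000, 0.0000, 1.0000] o=[-0.5107, -0.4932, 0.4700] → [-0.4144, -0.8844, 0.0000, 0.0000, 0.0000, 1.0000]
J3: z=[-0.1736, 0.9848, 0.0000] o=[-0.8456, -0.5522, 0.8100] → [-0.1492, -0.0263, 0.4590, -0.1736, 0.9848, 0.0000]
J4: z=[-0.8925, -0.1574, -0.4226] o=[-1.0451, -0.0290, 1.0366] → [0.0384, -0.1895, -0.0106, -0.8925, -0.1574, -0.4226]
J5: z=[-0.8925, -0.1574, -0.4226] o=[-1.4443, -0.7402, 1.0086] → [0.3346, -0.3332, -0.5826, -0.8925, -0.1574, -0.4226]
q̇ = J⁺·V = [0.7270, -0.0360, -0.5810, -0.8940, -0.7690]

0.7270 -0.0360 -0.5810 -0.8940 -0.7690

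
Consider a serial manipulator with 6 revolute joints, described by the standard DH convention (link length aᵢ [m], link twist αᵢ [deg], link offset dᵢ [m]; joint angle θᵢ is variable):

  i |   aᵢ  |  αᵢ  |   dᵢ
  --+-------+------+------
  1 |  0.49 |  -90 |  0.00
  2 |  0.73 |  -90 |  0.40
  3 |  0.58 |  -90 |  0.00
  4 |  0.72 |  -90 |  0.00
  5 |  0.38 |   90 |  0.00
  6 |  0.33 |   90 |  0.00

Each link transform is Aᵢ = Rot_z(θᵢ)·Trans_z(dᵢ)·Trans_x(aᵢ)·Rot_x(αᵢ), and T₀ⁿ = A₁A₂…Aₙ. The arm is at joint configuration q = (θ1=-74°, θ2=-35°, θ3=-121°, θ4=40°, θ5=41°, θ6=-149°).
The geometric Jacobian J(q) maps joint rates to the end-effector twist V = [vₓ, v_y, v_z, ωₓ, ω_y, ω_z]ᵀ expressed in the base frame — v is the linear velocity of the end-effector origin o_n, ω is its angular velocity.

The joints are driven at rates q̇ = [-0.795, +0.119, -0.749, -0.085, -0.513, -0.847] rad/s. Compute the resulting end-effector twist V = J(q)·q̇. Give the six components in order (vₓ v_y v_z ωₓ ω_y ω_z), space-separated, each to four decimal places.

-0.6290 -0.8853 -0.2598 -0.4520 0.3566 -1.1237

o_n = [1.4983, 0.1402, 0.3153]
J₁: ẑ×o_n = [-0.1402, 1.4983, 0.0000], ω = ẑ
J2: z=[0.9613, 0.2756, 0.0000] o=[0.1351, -0.4710, 0.0000] → [0.0869, -0.3031, 0.2117, 0.9613, 0.2756, 0.0000]
J3: z=[0.1581, -0.5514, -0.8192] o=[0.6844, -0.9356, 0.4187] → [0.9382, -0.6504, 0.6188, 0.1581, -0.5514, -0.8192]
J4: z=[0.6886, -0.5330, 0.4917] o=[1.0948, -0.5633, 0.2474] → [-0.3821, 0.1516, 0.6995, 0.6886, -0.5330, 0.4917]
J5: z=[-0.5760, 0.0098, 0.8174] o=[1.4120, 0.0458, 0.4635] → [-0.0786, -0.0148, -0.0552, -0.5760, 0.0098, 0.8174]
J6: z=[0.8087, 0.1528, 0.5680] o=[1.3666, 0.4214, 0.4271] → [0.1426, 0.1652, -0.2475, 0.8087, 0.1528, 0.5680]
V = J·q̇ = [-0.6290, -0.8853, -0.2598, -0.4520, 0.3566, -1.1237]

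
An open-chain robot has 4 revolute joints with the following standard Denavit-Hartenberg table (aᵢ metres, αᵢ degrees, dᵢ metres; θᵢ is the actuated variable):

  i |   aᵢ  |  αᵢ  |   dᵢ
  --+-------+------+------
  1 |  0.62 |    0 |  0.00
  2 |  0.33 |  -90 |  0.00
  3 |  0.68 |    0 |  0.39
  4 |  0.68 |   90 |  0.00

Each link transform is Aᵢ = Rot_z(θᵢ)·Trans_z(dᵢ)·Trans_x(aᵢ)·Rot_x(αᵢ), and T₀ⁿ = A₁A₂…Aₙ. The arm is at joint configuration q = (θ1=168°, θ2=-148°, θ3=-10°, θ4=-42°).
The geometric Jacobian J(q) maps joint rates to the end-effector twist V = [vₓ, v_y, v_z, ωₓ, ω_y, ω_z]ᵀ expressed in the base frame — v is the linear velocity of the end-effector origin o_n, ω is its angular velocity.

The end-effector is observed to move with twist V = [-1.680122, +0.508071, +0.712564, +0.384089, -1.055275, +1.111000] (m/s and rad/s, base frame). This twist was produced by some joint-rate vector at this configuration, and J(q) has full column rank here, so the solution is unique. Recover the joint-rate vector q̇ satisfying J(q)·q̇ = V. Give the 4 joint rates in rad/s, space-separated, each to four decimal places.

0.9960 0.1150 -0.3620 -0.7610

o_n = [0.5929, 0.9805, 0.6539]
J₁: ẑ×o_n = [-0.9805, 0.5929, 0.0000], ω = ẑ
J2: z=[0.0000, 0.0000, 1.0000] o=[-0.6065, 0.1289, 0.0000] → [-0.8516, 1.1994, 0.0000, 0.0000, 0.0000, 1.0000]
J3: z=[-0.3420, 0.9397, 0.0000] o=[-0.2964, 0.2418, 0.0000] → [0.6145, 0.2237, -1.0883, -0.3420, 0.9397, 0.0000]
J4: z=[-0.3420, 0.9397, 0.0000] o=[0.1995, 0.8373, 0.1181] → [0.5035, 0.1833, -0.4186, -0.3420, 0.9397, 0.0000]
q̇ = J⁺·V = [0.9960, 0.1150, -0.3620, -0.7610]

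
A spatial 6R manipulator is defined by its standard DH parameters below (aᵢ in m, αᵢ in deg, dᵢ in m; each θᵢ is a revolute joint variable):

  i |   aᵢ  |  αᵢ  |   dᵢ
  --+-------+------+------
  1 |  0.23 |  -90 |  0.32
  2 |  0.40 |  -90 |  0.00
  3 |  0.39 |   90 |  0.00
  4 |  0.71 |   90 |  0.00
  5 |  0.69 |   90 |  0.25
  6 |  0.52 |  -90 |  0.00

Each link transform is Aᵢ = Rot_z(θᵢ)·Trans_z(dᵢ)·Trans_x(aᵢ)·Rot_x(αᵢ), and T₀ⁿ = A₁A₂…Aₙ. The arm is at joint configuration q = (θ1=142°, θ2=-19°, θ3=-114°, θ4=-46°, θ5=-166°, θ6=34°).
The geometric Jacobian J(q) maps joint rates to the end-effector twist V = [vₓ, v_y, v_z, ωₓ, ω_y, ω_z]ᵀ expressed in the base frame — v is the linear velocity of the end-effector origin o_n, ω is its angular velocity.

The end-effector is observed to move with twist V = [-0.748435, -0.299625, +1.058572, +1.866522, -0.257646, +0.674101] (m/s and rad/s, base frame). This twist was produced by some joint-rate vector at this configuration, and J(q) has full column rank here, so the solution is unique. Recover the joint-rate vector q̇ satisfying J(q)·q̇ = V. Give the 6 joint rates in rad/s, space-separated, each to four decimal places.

0.0420 0.3700 -0.8220 0.8010 0.6870 0.9830

o_n = [-0.6373, 0.6610, 0.6637]
J₁: ẑ×o_n = [-0.6610, -0.6373, 0.0000], ω = ẑ
J2: z=[-0.6157, -0.7880, 0.0000] o=[-0.1812, 0.1416, 0.3200] → [-0.2709, 0.2116, -0.6792, -0.6157, -0.7880, 0.0000]
J3: z=[-0.2566, 0.2004, -0.9455] o=[-0.4793, 0.3744, 0.4502] → [0.3138, 0.2042, -0.0418, -0.2566, 0.2004, -0.9455]
J4: z=[0.9311, -0.2113, -0.2974] o=[-0.5804, 0.0014, 0.3986] → [0.1402, -0.2300, 0.6022, 0.9311, -0.2113, -0.2974]
J5: z=[0.3648, 0.5489, 0.7521] o=[-0.5773, -0.5728, 0.8162] → [-1.0116, 0.0105, 0.4831, 0.3648, 0.5489, 0.7521]
J6: z=[0.9024, -0.0094, -0.4309] o=[-0.6445, 0.1411, 0.6601] → [0.2240, -0.0064, 0.4692, 0.9024, -0.0094, -0.4309]
q̇ = J⁺·V = [0.0420, 0.3700, -0.8220, 0.8010, 0.6870, 0.9830]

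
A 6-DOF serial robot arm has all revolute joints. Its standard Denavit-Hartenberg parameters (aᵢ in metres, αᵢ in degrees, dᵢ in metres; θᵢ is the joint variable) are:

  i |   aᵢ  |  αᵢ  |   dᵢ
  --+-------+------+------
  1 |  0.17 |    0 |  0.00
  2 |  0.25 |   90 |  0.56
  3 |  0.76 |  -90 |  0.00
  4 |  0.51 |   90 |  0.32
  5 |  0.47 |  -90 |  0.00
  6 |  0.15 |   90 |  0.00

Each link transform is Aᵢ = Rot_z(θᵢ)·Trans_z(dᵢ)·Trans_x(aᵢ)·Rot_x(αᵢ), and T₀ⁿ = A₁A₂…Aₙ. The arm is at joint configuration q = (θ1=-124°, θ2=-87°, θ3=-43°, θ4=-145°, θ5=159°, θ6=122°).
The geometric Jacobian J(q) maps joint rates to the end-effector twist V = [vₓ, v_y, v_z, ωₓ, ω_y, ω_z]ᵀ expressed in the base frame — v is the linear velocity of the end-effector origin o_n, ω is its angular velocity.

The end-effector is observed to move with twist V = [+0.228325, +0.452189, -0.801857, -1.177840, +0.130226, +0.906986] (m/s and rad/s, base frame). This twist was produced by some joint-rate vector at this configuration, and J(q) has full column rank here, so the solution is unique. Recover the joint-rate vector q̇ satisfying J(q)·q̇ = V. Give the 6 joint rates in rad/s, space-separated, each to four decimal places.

o_n = [-0.9291, 0.5791, 0.4095]
J₁: ẑ×o_n = [-0.5791, -0.9291, 0.0000], ω = ẑ
J2: z=[0.0000, 0.0000, 1.0000] o=[-0.0951, -0.1409, 0.0000] → [-0.7200, -0.8340, 0.0000, 0.0000, 0.0000, 1.0000]
J3: z=[0.5150, 0.8572, 0.0000] o=[-0.3094, -0.0122, 0.5600] → [-0.1290, 0.0775, 0.8358, 0.5150, 0.8572, 0.0000]
J4: z=[-0.5846, 0.3513, 0.7314] o=[-0.7858, 0.2741, 0.0417] → [-0.0938, 0.1102, -0.1280, -0.5846, 0.3513, 0.7314]
J5: z=[-0.0623, -0.9182, 0.3912] o=[-0.5603, 0.4799, 0.5606] → [0.0999, -0.1537, -0.3448, -0.0623, -0.9182, 0.3912]
J6: z=[0.2559, -0.3935, -0.8830] o=[-1.0137, 0.4587, 0.4387] → [0.1178, -0.0673, 0.0641, 0.2559, -0.3935, -0.8830]
q̇ = J⁺·V = [0.2010, -0.6140, -0.8450, 0.9360, -0.2220, -0.8180]

0.2010 -0.6140 -0.8450 0.9360 -0.2220 -0.8180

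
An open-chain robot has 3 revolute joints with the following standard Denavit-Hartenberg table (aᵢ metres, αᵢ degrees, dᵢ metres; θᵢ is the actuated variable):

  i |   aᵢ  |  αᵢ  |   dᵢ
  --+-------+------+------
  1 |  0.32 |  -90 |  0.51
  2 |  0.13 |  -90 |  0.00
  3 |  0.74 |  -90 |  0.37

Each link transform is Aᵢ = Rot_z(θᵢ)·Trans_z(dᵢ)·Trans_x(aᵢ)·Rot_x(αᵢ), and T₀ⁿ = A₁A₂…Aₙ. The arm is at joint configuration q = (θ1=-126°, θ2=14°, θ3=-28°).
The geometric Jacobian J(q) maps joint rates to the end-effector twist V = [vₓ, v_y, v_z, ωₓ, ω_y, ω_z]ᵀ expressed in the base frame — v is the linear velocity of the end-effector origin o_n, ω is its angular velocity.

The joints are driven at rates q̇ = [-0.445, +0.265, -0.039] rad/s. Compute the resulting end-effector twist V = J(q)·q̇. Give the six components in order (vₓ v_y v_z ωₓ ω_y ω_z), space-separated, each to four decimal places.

-0.3337 0.2473 -0.1744 0.2088 -0.1634 -0.4072

o_n = [-0.3012, -1.0056, -0.0385]
J₁: ẑ×o_n = [1.0056, -0.3012, 0.0000], ω = ẑ
J2: z=[0.8090, -0.5878, 0.0000] o=[-0.1881, -0.2589, 0.5100] → [0.3224, 0.4438, -0.6706, 0.8090, -0.5878, 0.0000]
J3: z=[0.1422, 0.1957, -0.9703] o=[-0.2622, -0.3609, 0.4786] → [-0.7267, 0.1113, -0.0840, 0.1422, 0.1957, -0.9703]
V = J·q̇ = [-0.3337, 0.2473, -0.1744, 0.2088, -0.1634, -0.4072]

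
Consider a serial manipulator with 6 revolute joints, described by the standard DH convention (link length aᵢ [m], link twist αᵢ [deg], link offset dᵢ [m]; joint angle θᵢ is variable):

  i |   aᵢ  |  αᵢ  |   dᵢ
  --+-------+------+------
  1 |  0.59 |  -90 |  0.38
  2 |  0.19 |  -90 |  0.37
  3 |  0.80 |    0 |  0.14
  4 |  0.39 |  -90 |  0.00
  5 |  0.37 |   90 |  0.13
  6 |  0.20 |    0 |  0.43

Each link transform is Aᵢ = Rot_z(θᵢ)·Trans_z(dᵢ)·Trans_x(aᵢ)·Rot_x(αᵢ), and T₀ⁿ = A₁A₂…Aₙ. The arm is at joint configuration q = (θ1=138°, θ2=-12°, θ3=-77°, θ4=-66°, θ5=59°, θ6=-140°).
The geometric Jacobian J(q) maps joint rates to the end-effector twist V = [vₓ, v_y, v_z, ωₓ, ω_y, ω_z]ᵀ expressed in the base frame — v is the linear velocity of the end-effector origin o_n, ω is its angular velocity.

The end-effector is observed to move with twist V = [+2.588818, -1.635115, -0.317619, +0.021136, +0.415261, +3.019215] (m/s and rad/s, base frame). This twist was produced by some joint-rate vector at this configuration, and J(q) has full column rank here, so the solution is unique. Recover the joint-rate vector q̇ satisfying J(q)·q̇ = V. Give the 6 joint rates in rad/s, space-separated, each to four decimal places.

0.9550 -0.0390 -0.9910 -0.5420 0.1860 -0.8380

o_n = [-1.3503, -1.0373, 0.1408]
J₁: ẑ×o_n = [1.0373, -1.3503, 0.0000], ω = ẑ
J2: z=[-0.6691, -0.7431, 0.0000] o=[-0.4385, 0.3948, 0.3800] → [0.1778, -0.1601, 0.2806, -0.6691, -0.7431, 0.0000]
J3: z=[-0.1545, 0.1391, -0.9781] o=[-0.8241, 0.2442, 0.4195] → [-1.2922, 0.4716, 0.2712, -0.1545, 0.1391, -0.9781]
J4: z=[-0.1545, 0.1391, -0.9781] o=[-1.4982, -0.1978, 0.3200] → [-0.8460, -0.1723, 0.1091, -0.1545, 0.1391, -0.9781]
J5: z=[-0.9719, -0.1996, 0.1251] o=[-1.4288, -0.5761, 0.2552] → [0.0805, -0.1014, 0.4638, -0.9719, -0.1996, 0.1251]
J6: z=[0.0729, -0.7598, -0.6461] o=[-1.4723, -0.8310, 0.5501] → [0.1777, -0.0490, 0.0776, 0.0729, -0.7598, -0.6461]
q̇ = J⁺·V = [0.9550, -0.0390, -0.9910, -0.5420, 0.1860, -0.8380]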